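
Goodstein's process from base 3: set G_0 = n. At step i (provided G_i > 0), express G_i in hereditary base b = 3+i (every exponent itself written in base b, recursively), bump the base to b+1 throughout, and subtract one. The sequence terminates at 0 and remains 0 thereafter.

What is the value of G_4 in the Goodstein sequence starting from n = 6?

7

i=0: 6 = 2·3 (b=3); 3→4: 2·4 = 8; 8−1 = 7
i=1: 7 = 4 + 3 (b=4); 4→5: 5 + 3 = 8; 8−1 = 7
i=2: 7 = 5 + 2 (b=5); 5→6: 6 + 2 = 8; 8−1 = 7
i=3: 7 = 6 + 1 (b=6); 6→7: 7 + 1 = 8; 8−1 = 7
i=4: 7 = 7 (b=7); 7→8: 8 = 8; 8−1 = 7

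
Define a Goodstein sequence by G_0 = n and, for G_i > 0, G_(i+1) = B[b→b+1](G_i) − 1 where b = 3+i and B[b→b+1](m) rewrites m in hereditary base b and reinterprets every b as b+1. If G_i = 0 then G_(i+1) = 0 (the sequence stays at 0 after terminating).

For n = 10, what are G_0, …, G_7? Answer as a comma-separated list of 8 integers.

10, 16, 24, 27, 30, 33, 36, 39

base 3: 10 = 3^2 + 1; at 4: 4^2 + 1 = 17; next = 16
base 4: 16 = 4^2; at 5: 5^2 = 25; next = 24
base 5: 24 = 4·5 + 4; at 6: 4·6 + 4 = 28; next = 27
base 6: 27 = 4·6 + 3; at 7: 4·7 + 3 = 31; next = 30
base 7: 30 = 4·7 + 2; at 8: 4·8 + 2 = 34; next = 33
base 8: 33 = 4·8 + 1; at 9: 4·9 + 1 = 37; next = 36
base 9: 36 = 4·9; at 10: 4·10 = 40; next = 39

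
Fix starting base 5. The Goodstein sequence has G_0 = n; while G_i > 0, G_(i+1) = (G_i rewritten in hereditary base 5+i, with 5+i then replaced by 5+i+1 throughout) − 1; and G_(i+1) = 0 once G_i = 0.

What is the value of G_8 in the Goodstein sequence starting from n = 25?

62

G_0=25  [base 5] 5^2  →[5↦6]→  6^2 = 36  −1 ⇒ G_1=35
G_1=35  [base 6] 5·6 + 5  →[6↦7]→  5·7 + 5 = 40  −1 ⇒ G_2=39
G_2=39  [base 7] 5·7 + 4  →[7↦8]→  5·8 + 4 = 44  −1 ⇒ G_3=43
G_3=43  [base 8] 5·8 + 3  →[8↦9]→  5·9 + 3 = 48  −1 ⇒ G_4=47
G_4=47  [base 9] 5·9 + 2  →[9↦10]→  5·10 + 2 = 52  −1 ⇒ G_5=51
G_5=51  [base 10] 5·10 + 1  →[10↦11]→  5·11 + 1 = 56  −1 ⇒ G_6=55
G_6=55  [base 11] 5·11  →[11↦12]→  5·12 = 60  −1 ⇒ G_7=59
G_7=59  [base 12] 4·12 + 11  →[12↦13]→  4·13 + 11 = 63  −1 ⇒ G_8=62
G_8=62  [base 13] 4·13 + 10  →[13↦14]→  4·14 + 10 = 66  −1 ⇒ G_9=65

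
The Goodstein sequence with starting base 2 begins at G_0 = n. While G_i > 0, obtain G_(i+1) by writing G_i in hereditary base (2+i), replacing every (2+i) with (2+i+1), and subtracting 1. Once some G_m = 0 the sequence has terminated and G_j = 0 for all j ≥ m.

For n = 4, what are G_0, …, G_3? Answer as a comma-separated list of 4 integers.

4, 26, 41, 60

4 —HB2→ 2^2 —bump→ 3^3 = 27 —(−1)→ 26
26 —HB3→ 2·3^2 + 2·3 + 2 —bump→ 2·4^2 + 2·4 + 2 = 42 —(−1)→ 41
41 —HB4→ 2·4^2 + 2·4 + 1 —bump→ 2·5^2 + 2·5 + 1 = 61 —(−1)→ 60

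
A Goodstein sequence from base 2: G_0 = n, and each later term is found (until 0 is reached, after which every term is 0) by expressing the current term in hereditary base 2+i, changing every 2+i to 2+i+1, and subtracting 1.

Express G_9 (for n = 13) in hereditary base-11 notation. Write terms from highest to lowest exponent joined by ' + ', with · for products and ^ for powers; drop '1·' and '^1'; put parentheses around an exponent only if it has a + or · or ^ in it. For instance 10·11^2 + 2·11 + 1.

G_0=13  [base 2] 2^(2 + 1) + 2^2 + 1  →[2↦3]→  3^(3 + 1) + 3^3 + 1 = 109  −1 ⇒ G_1=108
G_1=108  [base 3] 3^(3 + 1) + 3^3  →[3↦4]→  4^(4 + 1) + 4^4 = 1280  −1 ⇒ G_2=1279
G_2=1279  [base 4] 4^(4 + 1) + 3·4^3 + 3·4^2 + 3·4 + 3  →[4↦5]→  5^(5 + 1) + 3·5^3 + 3·5^2 + 3·5 + 3 = 16093  −1 ⇒ G_3=16092
G_3=16092  [base 5] 5^(5 + 1) + 3·5^3 + 3·5^2 + 3·5 + 2  →[5↦6]→  6^(6 + 1) + 3·6^3 + 3·6^2 + 3·6 + 2 = 280712  −1 ⇒ G_4=280711
G_4=280711  [base 6] 6^(6 + 1) + 3·6^3 + 3·6^2 + 3·6 + 1  →[6↦7]→  7^(7 + 1) + 3·7^3 + 3·7^2 + 3·7 + 1 = 5765999  −1 ⇒ G_5=5765998
G_5=5765998  [base 7] 7^(7 + 1) + 3·7^3 + 3·7^2 + 3·7  →[7↦8]→  8^(8 + 1) + 3·8^3 + 3·8^2 + 3·8 = 134219480  −1 ⇒ G_6=134219479
G_6=134219479  [base 8] 8^(8 + 1) + 3·8^3 + 3·8^2 + 2·8 + 7  →[8↦9]→  9^(9 + 1) + 3·9^3 + 3·9^2 + 2·9 + 7 = 3486786856  −1 ⇒ G_7=3486786855
G_7=3486786855  [base 9] 9^(9 + 1) + 3·9^3 + 3·9^2 + 2·9 + 6  →[9↦10]→  10^(10 + 1) + 3·10^3 + 3·10^2 + 2·10 + 6 = 100000003326  −1 ⇒ G_8=100000003325
G_8=100000003325  [base 10] 10^(10 + 1) + 3·10^3 + 3·10^2 + 2·10 + 5  →[10↦11]→  11^(11 + 1) + 3·11^3 + 3·11^2 + 2·11 + 5 = 3138428381104  −1 ⇒ G_9=3138428381103

11^(11 + 1) + 3·11^3 + 3·11^2 + 2·11 + 4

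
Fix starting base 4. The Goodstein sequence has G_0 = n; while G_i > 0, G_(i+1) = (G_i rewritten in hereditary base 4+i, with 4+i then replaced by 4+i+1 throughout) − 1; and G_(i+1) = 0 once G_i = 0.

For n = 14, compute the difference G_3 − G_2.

2

G_0=14  [base 4] 3·4 + 2  →[4↦5]→  3·5 + 2 = 17  −1 ⇒ G_1=16
G_1=16  [base 5] 3·5 + 1  →[5↦6]→  3·6 + 1 = 19  −1 ⇒ G_2=18
G_2=18  [base 6] 3·6  →[6↦7]→  3·7 = 21  −1 ⇒ G_3=20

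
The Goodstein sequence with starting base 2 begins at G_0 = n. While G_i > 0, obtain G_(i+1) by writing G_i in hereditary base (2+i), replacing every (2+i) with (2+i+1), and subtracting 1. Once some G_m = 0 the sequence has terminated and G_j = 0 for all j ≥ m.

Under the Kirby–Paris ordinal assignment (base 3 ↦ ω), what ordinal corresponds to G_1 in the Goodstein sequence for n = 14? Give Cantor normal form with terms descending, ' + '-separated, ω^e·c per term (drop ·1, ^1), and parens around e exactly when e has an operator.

ω^(ω + 1) + ω^ω + 2

i=0: 14 = 2^(2 + 1) + 2^2 + 2 (b=2); 2→3: 3^(3 + 1) + 3^3 + 3 = 111; 111−1 = 110
i=1: 110 = 3^(3 + 1) + 3^3 + 2 (b=3); 3→4: 4^(4 + 1) + 4^4 + 2 = 1282; 1282−1 = 1281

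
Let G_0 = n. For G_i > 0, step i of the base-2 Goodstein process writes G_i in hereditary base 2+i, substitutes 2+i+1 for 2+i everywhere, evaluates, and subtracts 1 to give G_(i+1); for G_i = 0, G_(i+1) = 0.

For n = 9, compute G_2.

G_0=9  [base 2] 2^(2 + 1) + 1  →[2↦3]→  3^(3 + 1) + 1 = 82  −1 ⇒ G_1=81
G_1=81  [base 3] 3^(3 + 1)  →[3↦4]→  4^(4 + 1) = 1024  −1 ⇒ G_2=1023

1023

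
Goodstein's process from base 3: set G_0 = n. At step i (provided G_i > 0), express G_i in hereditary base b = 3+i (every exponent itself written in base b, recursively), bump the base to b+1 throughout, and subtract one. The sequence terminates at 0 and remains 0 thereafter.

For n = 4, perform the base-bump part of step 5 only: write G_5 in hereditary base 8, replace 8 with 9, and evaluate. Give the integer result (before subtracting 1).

1

[0] 4 ≡ 3 + 1 (base 3). Lift 4: 5. −1: 4.
[1] 4 ≡ 4 (base 4). Lift 5: 5. −1: 4.
[2] 4 ≡ 4 (base 5). Lift 6: 4. −1: 3.
[3] 3 ≡ 3 (base 6). Lift 7: 3. −1: 2.
[4] 2 ≡ 2 (base 7). Lift 8: 2. −1: 1.
[5] 1 ≡ 1 (base 8). Lift 9: 1. −1: 0.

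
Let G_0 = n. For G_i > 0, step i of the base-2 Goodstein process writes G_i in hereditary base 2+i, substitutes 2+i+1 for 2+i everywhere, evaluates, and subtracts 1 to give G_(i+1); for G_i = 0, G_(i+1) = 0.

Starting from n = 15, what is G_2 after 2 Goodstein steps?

1283

G_0=15  [base 2] 2^(2 + 1) + 2^2 + 2 + 1  →[2↦3]→  3^(3 + 1) + 3^3 + 3 + 1 = 112  −1 ⇒ G_1=111
G_1=111  [base 3] 3^(3 + 1) + 3^3 + 3  →[3↦4]→  4^(4 + 1) + 4^4 + 4 = 1284  −1 ⇒ G_2=1283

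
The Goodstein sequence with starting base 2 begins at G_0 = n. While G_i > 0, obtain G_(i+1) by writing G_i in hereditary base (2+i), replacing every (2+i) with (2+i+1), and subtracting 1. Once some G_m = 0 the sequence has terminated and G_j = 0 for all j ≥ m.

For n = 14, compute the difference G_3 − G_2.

i=0: 14 = 2^(2 + 1) + 2^2 + 2 (b=2); 2→3: 3^(3 + 1) + 3^3 + 3 = 111; 111−1 = 110
i=1: 110 = 3^(3 + 1) + 3^3 + 2 (b=3); 3→4: 4^(4 + 1) + 4^4 + 2 = 1282; 1282−1 = 1281
i=2: 1281 = 4^(4 + 1) + 4^4 + 1 (b=4); 4→5: 5^(5 + 1) + 5^5 + 1 = 18751; 18751−1 = 18750

17469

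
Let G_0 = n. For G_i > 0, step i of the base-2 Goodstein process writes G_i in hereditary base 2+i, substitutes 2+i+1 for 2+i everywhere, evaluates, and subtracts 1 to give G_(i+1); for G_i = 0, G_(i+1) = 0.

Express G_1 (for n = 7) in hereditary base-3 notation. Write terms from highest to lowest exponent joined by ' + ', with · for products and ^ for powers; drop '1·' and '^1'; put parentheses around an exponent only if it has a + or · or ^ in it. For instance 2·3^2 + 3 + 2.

G_0 = 7. HB_2(7) = 2^2 + 2 + 1. Bump = 31. G_1 = 30.
G_1 = 30. HB_3(30) = 3^3 + 3. Bump = 260. G_2 = 259.

3^3 + 3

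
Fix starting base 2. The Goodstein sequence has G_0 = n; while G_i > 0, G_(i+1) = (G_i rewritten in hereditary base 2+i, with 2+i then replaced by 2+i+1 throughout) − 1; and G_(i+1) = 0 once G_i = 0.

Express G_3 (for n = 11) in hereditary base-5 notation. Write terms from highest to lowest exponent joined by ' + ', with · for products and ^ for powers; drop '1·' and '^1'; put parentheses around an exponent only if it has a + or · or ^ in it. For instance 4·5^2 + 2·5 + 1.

(0) 11|_2 = 2^(2 + 1) + 2 + 1 ↦ 3^(3 + 1) + 3 + 1|_3 = 85 ⇒ 84
(1) 84|_3 = 3^(3 + 1) + 3 ↦ 4^(4 + 1) + 4|_4 = 1028 ⇒ 1027
(2) 1027|_4 = 4^(4 + 1) + 3 ↦ 5^(5 + 1) + 3|_5 = 15628 ⇒ 15627
(3) 15627|_5 = 5^(5 + 1) + 2 ↦ 6^(6 + 1) + 2|_6 = 279938 ⇒ 279937

5^(5 + 1) + 2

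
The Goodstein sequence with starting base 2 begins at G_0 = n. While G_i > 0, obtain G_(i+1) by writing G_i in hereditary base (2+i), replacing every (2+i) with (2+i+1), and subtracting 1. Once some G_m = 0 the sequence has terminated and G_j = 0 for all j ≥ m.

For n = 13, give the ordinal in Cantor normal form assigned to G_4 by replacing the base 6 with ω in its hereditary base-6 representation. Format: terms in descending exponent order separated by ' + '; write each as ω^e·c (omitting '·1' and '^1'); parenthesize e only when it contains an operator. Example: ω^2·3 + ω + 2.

ω^(ω + 1) + ω^3·3 + ω^2·3 + ω·3 + 1

base 2: 13 = 2^(2 + 1) + 2^2 + 1; at 3: 3^(3 + 1) + 3^3 + 1 = 109; next = 108
base 3: 108 = 3^(3 + 1) + 3^3; at 4: 4^(4 + 1) + 4^4 = 1280; next = 1279
base 4: 1279 = 4^(4 + 1) + 3·4^3 + 3·4^2 + 3·4 + 3; at 5: 5^(5 + 1) + 3·5^3 + 3·5^2 + 3·5 + 3 = 16093; next = 16092
base 5: 16092 = 5^(5 + 1) + 3·5^3 + 3·5^2 + 3·5 + 2; at 6: 6^(6 + 1) + 3·6^3 + 3·6^2 + 3·6 + 2 = 280712; next = 280711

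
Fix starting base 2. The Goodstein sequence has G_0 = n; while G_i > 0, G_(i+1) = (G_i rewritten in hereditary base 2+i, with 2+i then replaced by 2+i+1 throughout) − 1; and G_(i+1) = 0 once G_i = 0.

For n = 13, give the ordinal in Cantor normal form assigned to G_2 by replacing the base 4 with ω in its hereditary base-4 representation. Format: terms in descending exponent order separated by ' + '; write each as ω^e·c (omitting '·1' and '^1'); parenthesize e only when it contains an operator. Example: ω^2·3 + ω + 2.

ω^(ω + 1) + ω^3·3 + ω^2·3 + ω·3 + 3

i=0: 13 = 2^(2 + 1) + 2^2 + 1 (b=2); 2→3: 3^(3 + 1) + 3^3 + 1 = 109; 109−1 = 108
i=1: 108 = 3^(3 + 1) + 3^3 (b=3); 3→4: 4^(4 + 1) + 4^4 = 1280; 1280−1 = 1279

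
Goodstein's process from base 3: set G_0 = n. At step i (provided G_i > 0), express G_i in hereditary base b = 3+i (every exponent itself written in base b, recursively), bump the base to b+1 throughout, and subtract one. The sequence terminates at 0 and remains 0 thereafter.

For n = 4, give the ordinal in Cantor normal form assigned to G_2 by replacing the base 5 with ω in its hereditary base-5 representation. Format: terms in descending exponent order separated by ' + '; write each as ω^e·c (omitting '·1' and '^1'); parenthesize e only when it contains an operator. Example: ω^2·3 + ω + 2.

G_0=4  [base 3] 3 + 1  →[3↦4]→  4 + 1 = 5  −1 ⇒ G_1=4
G_1=4  [base 4] 4  →[4↦5]→  5 = 5  −1 ⇒ G_2=4
G_2=4  [base 5] 4  →[5↦6]→  4 = 4  −1 ⇒ G_3=3

4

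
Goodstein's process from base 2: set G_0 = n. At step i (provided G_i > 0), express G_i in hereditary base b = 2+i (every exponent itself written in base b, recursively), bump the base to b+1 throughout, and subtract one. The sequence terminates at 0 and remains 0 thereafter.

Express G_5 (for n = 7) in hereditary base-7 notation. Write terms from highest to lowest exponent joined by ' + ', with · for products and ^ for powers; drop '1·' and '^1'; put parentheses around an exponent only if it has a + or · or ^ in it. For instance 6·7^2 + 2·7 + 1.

7^7

base 2: 7 = 2^2 + 2 + 1; at 3: 3^3 + 3 + 1 = 31; next = 30
base 3: 30 = 3^3 + 3; at 4: 4^4 + 4 = 260; next = 259
base 4: 259 = 4^4 + 3; at 5: 5^5 + 3 = 3128; next = 3127
base 5: 3127 = 5^5 + 2; at 6: 6^6 + 2 = 46658; next = 46657
base 6: 46657 = 6^6 + 1; at 7: 7^7 + 1 = 823544; next = 823543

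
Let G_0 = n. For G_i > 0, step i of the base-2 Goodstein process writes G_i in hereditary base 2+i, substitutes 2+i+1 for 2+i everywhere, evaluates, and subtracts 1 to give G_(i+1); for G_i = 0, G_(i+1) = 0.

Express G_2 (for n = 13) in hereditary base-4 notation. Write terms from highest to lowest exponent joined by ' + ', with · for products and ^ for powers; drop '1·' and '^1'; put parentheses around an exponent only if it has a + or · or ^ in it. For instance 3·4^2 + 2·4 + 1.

[0] 13 ≡ 2^(2 + 1) + 2^2 + 1 (base 2). Lift 3: 109. −1: 108.
[1] 108 ≡ 3^(3 + 1) + 3^3 (base 3). Lift 4: 1280. −1: 1279.

4^(4 + 1) + 3·4^3 + 3·4^2 + 3·4 + 3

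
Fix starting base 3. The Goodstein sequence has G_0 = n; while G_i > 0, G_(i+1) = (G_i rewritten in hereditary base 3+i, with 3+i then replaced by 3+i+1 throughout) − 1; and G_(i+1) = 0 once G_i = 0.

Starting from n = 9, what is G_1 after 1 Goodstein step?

15

G_0=9  [base 3] 3^2  →[3↦4]→  4^2 = 16  −1 ⇒ G_1=15
G_1=15  [base 4] 3·4 + 3  →[4↦5]→  3·5 + 3 = 18  −1 ⇒ G_2=17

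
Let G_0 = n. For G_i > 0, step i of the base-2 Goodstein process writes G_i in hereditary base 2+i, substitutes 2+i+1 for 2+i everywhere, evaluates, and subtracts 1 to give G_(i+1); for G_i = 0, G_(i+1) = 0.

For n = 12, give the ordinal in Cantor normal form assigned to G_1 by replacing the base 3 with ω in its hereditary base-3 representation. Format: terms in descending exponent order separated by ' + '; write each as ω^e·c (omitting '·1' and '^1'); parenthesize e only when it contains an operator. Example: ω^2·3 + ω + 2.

ω^(ω + 1) + ω^2·2 + ω·2 + 2

(0) 12|_2 = 2^(2 + 1) + 2^2 ↦ 3^(3 + 1) + 3^3|_3 = 108 ⇒ 107
(1) 107|_3 = 3^(3 + 1) + 2·3^2 + 2·3 + 2 ↦ 4^(4 + 1) + 2·4^2 + 2·4 + 2|_4 = 1066 ⇒ 1065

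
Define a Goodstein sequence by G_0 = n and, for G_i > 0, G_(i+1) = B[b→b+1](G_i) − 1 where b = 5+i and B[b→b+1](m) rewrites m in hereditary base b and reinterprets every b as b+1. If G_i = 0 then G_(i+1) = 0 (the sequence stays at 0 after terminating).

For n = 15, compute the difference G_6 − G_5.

step 0: 15 = 3·5; sub 6 for 5: 3·6; = 18; G_1 = 18−1 = 17
step 1: 17 = 2·6 + 5; sub 7 for 6: 2·7 + 5; = 19; G_2 = 19−1 = 18
step 2: 18 = 2·7 + 4; sub 8 for 7: 2·8 + 4; = 20; G_3 = 20−1 = 19
step 3: 19 = 2·8 + 3; sub 9 for 8: 2·9 + 3; = 21; G_4 = 21−1 = 20
step 4: 20 = 2·9 + 2; sub 10 for 9: 2·10 + 2; = 22; G_5 = 22−1 = 21
step 5: 21 = 2·10 + 1; sub 11 for 10: 2·11 + 1; = 23; G_6 = 23−1 = 22

1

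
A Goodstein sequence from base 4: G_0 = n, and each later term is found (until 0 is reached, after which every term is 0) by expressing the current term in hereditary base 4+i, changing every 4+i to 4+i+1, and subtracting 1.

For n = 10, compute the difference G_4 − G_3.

0

base 4: 10 = 2·4 + 2; at 5: 2·5 + 2 = 12; next = 11
base 5: 11 = 2·5 + 1; at 6: 2·6 + 1 = 13; next = 12
base 6: 12 = 2·6; at 7: 2·7 = 14; next = 13
base 7: 13 = 7 + 6; at 8: 8 + 6 = 14; next = 13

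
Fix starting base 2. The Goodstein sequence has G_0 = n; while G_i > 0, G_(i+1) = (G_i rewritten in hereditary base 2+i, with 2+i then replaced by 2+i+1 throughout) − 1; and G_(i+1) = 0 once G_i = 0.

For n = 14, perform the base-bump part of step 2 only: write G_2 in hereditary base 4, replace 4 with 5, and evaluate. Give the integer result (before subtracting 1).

18751

(0) 14|_2 = 2^(2 + 1) + 2^2 + 2 ↦ 3^(3 + 1) + 3^3 + 3|_3 = 111 ⇒ 110
(1) 110|_3 = 3^(3 + 1) + 3^3 + 2 ↦ 4^(4 + 1) + 4^4 + 2|_4 = 1282 ⇒ 1281
(2) 1281|_4 = 4^(4 + 1) + 4^4 + 1 ↦ 5^(5 + 1) + 5^5 + 1|_5 = 18751 ⇒ 18750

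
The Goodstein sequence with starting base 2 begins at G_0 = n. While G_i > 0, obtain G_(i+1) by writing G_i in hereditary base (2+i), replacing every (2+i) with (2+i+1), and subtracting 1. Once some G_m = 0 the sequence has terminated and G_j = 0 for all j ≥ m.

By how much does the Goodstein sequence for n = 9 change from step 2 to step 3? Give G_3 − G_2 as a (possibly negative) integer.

9 —HB2→ 2^(2 + 1) + 1 —bump→ 3^(3 + 1) + 1 = 82 —(−1)→ 81
81 —HB3→ 3^(3 + 1) —bump→ 4^(4 + 1) = 1024 —(−1)→ 1023
1023 —HB4→ 3·4^4 + 3·4^3 + 3·4^2 + 3·4 + 3 —bump→ 3·5^5 + 3·5^3 + 3·5^2 + 3·5 + 3 = 9843 —(−1)→ 9842

8819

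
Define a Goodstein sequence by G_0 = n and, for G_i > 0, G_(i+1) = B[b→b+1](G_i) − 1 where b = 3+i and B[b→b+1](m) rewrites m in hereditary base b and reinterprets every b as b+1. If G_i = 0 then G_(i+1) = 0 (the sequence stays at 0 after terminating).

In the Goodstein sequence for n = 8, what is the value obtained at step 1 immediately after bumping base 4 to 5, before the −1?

8 —HB3→ 2·3 + 2 —bump→ 2·4 + 2 = 10 —(−1)→ 9
9 —HB4→ 2·4 + 1 —bump→ 2·5 + 1 = 11 —(−1)→ 10

11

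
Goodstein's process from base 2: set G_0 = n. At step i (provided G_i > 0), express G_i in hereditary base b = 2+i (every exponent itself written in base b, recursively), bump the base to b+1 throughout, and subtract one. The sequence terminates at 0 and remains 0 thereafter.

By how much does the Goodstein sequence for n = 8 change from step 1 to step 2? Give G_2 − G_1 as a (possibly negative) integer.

step 0: 8 = 2^(2 + 1); sub 3 for 2: 3^(3 + 1); = 81; G_1 = 81−1 = 80
step 1: 80 = 2·3^3 + 2·3^2 + 2·3 + 2; sub 4 for 3: 2·4^4 + 2·4^2 + 2·4 + 2; = 554; G_2 = 554−1 = 553

473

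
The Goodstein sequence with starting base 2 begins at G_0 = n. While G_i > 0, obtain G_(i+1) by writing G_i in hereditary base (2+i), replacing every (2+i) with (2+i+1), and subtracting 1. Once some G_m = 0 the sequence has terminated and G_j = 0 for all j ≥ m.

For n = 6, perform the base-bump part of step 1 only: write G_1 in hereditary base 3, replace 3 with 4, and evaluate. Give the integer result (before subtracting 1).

i=0: 6 = 2^2 + 2 (b=2); 2→3: 3^3 + 3 = 30; 30−1 = 29
i=1: 29 = 3^3 + 2 (b=3); 3→4: 4^4 + 2 = 258; 258−1 = 257

258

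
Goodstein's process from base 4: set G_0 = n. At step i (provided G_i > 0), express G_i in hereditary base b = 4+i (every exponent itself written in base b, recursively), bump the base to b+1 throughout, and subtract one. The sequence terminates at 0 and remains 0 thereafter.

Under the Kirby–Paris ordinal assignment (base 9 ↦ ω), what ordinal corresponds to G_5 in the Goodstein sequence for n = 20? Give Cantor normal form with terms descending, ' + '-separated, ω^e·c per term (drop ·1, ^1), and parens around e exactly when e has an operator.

ω^2

[0] 20 ≡ 4^2 + 4 (base 4). Lift 5: 30. −1: 29.
[1] 29 ≡ 5^2 + 4 (base 5). Lift 6: 40. −1: 39.
[2] 39 ≡ 6^2 + 3 (base 6). Lift 7: 52. −1: 51.
[3] 51 ≡ 7^2 + 2 (base 7). Lift 8: 66. −1: 65.
[4] 65 ≡ 8^2 + 1 (base 8). Lift 9: 82. −1: 81.
[5] 81 ≡ 9^2 (base 9). Lift 10: 100. −1: 99.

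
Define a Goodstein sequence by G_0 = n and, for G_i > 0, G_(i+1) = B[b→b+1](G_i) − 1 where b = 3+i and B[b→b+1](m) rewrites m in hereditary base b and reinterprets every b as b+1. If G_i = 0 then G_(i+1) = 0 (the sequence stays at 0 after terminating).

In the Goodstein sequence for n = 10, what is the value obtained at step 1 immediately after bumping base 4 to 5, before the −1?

step 0: 10 = 3^2 + 1; sub 4 for 3: 4^2 + 1; = 17; G_1 = 17−1 = 16
step 1: 16 = 4^2; sub 5 for 4: 5^2; = 25; G_2 = 25−1 = 24

25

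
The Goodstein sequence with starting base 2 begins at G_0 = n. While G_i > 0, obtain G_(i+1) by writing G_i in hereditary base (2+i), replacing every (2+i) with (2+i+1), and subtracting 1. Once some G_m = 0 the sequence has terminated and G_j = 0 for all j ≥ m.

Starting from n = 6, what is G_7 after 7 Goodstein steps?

G_0 = 6. HB_2(6) = 2^2 + 2. Bump = 30. G_1 = 29.
G_1 = 29. HB_3(29) = 3^3 + 2. Bump = 258. G_2 = 257.
G_2 = 257. HB_4(257) = 4^4 + 1. Bump = 3126. G_3 = 3125.
G_3 = 3125. HB_5(3125) = 5^5. Bump = 46656. G_4 = 46655.
G_4 = 46655. HB_6(46655) = 5·6^5 + 5·6^4 + 5·6^3 + 5·6^2 + 5·6 + 5. Bump = 98040. G_5 = 98039.
G_5 = 98039. HB_7(98039) = 5·7^5 + 5·7^4 + 5·7^3 + 5·7^2 + 5·7 + 4. Bump = 187244. G_6 = 187243.
G_6 = 187243. HB_8(187243) = 5·8^5 + 5·8^4 + 5·8^3 + 5·8^2 + 5·8 + 3. Bump = 332148. G_7 = 332147.
G_7 = 332147. HB_9(332147) = 5·9^5 + 5·9^4 + 5·9^3 + 5·9^2 + 5·9 + 2. Bump = 555552. G_8 = 555551.

332147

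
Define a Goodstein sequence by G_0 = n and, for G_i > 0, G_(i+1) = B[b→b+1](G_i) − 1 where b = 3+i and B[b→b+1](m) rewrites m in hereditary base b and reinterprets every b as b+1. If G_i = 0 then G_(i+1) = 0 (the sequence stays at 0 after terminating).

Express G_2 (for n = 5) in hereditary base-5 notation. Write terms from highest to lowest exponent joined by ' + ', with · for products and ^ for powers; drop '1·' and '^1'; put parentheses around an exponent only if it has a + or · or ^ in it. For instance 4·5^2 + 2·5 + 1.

5 —HB3→ 3 + 2 —bump→ 4 + 2 = 6 —(−1)→ 5
5 —HB4→ 4 + 1 —bump→ 5 + 1 = 6 —(−1)→ 5
5 —HB5→ 5 —bump→ 6 = 6 —(−1)→ 5

5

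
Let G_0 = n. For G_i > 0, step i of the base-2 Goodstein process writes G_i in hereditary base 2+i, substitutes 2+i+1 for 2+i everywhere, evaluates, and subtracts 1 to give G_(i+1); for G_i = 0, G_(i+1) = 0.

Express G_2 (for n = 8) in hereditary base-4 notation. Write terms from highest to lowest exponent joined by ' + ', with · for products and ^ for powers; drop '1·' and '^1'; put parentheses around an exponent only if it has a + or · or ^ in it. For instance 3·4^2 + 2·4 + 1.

(0) 8|_2 = 2^(2 + 1) ↦ 3^(3 + 1)|_3 = 81 ⇒ 80
(1) 80|_3 = 2·3^3 + 2·3^2 + 2·3 + 2 ↦ 2·4^4 + 2·4^2 + 2·4 + 2|_4 = 554 ⇒ 553
(2) 553|_4 = 2·4^4 + 2·4^2 + 2·4 + 1 ↦ 2·5^5 + 2·5^2 + 2·5 + 1|_5 = 6311 ⇒ 6310

2·4^4 + 2·4^2 + 2·4 + 1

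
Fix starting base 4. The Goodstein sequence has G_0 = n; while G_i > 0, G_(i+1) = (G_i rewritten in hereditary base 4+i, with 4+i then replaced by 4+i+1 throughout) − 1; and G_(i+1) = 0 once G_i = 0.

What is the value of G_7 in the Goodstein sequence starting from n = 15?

[0] 15 ≡ 3·4 + 3 (base 4). Lift 5: 18. −1: 17.
[1] 17 ≡ 3·5 + 2 (base 5). Lift 6: 20. −1: 19.
[2] 19 ≡ 3·6 + 1 (base 6). Lift 7: 22. −1: 21.
[3] 21 ≡ 3·7 (base 7). Lift 8: 24. −1: 23.
[4] 23 ≡ 2·8 + 7 (base 8). Lift 9: 25. −1: 24.
[5] 24 ≡ 2·9 + 6 (base 9). Lift 10: 26. −1: 25.
[6] 25 ≡ 2·10 + 5 (base 10). Lift 11: 27. −1: 26.
[7] 26 ≡ 2·11 + 4 (base 11). Lift 12: 28. −1: 27.

26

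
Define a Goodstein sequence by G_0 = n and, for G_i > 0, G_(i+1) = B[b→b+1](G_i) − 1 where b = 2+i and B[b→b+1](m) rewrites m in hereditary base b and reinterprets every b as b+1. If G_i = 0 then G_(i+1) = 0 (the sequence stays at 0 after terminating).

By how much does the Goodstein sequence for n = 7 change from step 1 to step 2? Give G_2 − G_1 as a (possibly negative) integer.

229

base 2: 7 = 2^2 + 2 + 1; at 3: 3^3 + 3 + 1 = 31; next = 30
base 3: 30 = 3^3 + 3; at 4: 4^4 + 4 = 260; next = 259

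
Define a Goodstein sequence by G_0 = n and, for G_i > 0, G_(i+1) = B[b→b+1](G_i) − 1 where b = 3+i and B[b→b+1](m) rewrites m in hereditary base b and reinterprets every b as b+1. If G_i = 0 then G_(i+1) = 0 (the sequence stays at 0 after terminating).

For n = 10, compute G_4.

[0] 10 ≡ 3^2 + 1 (base 3). Lift 4: 17. −1: 16.
[1] 16 ≡ 4^2 (base 4). Lift 5: 25. −1: 24.
[2] 24 ≡ 4·5 + 4 (base 5). Lift 6: 28. −1: 27.
[3] 27 ≡ 4·6 + 3 (base 6). Lift 7: 31. −1: 30.

30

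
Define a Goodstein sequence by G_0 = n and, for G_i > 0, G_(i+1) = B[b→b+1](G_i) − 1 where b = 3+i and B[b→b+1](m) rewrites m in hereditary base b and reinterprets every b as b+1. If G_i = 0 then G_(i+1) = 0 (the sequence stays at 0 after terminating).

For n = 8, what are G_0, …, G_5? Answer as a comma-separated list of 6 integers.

G_0 = 8. HB_3(8) = 2·3 + 2. Bump = 10. G_1 = 9.
G_1 = 9. HB_4(9) = 2·4 + 1. Bump = 11. G_2 = 10.
G_2 = 10. HB_5(10) = 2·5. Bump = 12. G_3 = 11.
G_3 = 11. HB_6(11) = 6 + 5. Bump = 12. G_4 = 11.
G_4 = 11. HB_7(11) = 7 + 4. Bump = 12. G_5 = 11.

8, 9, 10, 11, 11, 11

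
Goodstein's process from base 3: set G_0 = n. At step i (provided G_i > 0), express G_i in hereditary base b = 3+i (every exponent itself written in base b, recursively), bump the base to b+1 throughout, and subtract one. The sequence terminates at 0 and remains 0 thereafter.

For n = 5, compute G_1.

5

i=0: 5 = 3 + 2 (b=3); 3→4: 4 + 2 = 6; 6−1 = 5
i=1: 5 = 4 + 1 (b=4); 4→5: 5 + 1 = 6; 6−1 = 5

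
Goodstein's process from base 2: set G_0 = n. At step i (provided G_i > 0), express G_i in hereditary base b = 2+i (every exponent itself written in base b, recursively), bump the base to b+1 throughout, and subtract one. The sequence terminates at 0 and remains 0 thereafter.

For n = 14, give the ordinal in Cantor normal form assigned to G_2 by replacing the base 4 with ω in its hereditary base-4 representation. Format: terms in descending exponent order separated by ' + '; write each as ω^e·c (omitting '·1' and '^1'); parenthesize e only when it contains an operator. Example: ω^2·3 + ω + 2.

ω^(ω + 1) + ω^ω + 1

14 —HB2→ 2^(2 + 1) + 2^2 + 2 —bump→ 3^(3 + 1) + 3^3 + 3 = 111 —(−1)→ 110
110 —HB3→ 3^(3 + 1) + 3^3 + 2 —bump→ 4^(4 + 1) + 4^4 + 2 = 1282 —(−1)→ 1281
1281 —HB4→ 4^(4 + 1) + 4^4 + 1 —bump→ 5^(5 + 1) + 5^5 + 1 = 18751 —(−1)→ 18750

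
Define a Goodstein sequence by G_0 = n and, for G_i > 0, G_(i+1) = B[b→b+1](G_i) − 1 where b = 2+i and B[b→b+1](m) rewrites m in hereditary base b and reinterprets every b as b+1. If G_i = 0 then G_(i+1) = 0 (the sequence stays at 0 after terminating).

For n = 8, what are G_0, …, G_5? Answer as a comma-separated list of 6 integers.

8, 80, 553, 6310, 93395, 1647195

(0) 8|_2 = 2^(2 + 1) ↦ 3^(3 + 1)|_3 = 81 ⇒ 80
(1) 80|_3 = 2·3^3 + 2·3^2 + 2·3 + 2 ↦ 2·4^4 + 2·4^2 + 2·4 + 2|_4 = 554 ⇒ 553
(2) 553|_4 = 2·4^4 + 2·4^2 + 2·4 + 1 ↦ 2·5^5 + 2·5^2 + 2·5 + 1|_5 = 6311 ⇒ 6310
(3) 6310|_5 = 2·5^5 + 2·5^2 + 2·5 ↦ 2·6^6 + 2·6^2 + 2·6|_6 = 93396 ⇒ 93395
(4) 93395|_6 = 2·6^6 + 2·6^2 + 6 + 5 ↦ 2·7^7 + 2·7^2 + 7 + 5|_7 = 1647196 ⇒ 1647195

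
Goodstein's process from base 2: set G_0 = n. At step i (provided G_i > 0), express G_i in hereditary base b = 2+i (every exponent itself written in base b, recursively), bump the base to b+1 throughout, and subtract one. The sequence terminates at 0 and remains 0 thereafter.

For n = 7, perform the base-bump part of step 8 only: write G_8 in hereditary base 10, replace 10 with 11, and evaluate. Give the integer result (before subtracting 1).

150051214

7 —HB2→ 2^2 + 2 + 1 —bump→ 3^3 + 3 + 1 = 31 —(−1)→ 30
30 —HB3→ 3^3 + 3 —bump→ 4^4 + 4 = 260 —(−1)→ 259
259 —HB4→ 4^4 + 3 —bump→ 5^5 + 3 = 3128 —(−1)→ 3127
3127 —HB5→ 5^5 + 2 —bump→ 6^6 + 2 = 46658 —(−1)→ 46657
46657 —HB6→ 6^6 + 1 —bump→ 7^7 + 1 = 823544 —(−1)→ 823543
823543 —HB7→ 7^7 —bump→ 8^8 = 16777216 —(−1)→ 16777215
16777215 —HB8→ 7·8^7 + 7·8^6 + 7·8^5 + 7·8^4 + 7·8^3 + 7·8^2 + 7·8 + 7 —bump→ 7·9^7 + 7·9^6 + 7·9^5 + 7·9^4 + 7·9^3 + 7·9^2 + 7·9 + 7 = 37665880 —(−1)→ 37665879
37665879 —HB9→ 7·9^7 + 7·9^6 + 7·9^5 + 7·9^4 + 7·9^3 + 7·9^2 + 7·9 + 6 —bump→ 7·10^7 + 7·10^6 + 7·10^5 + 7·10^4 + 7·10^3 + 7·10^2 + 7·10 + 6 = 77777776 —(−1)→ 77777775
77777775 —HB10→ 7·10^7 + 7·10^6 + 7·10^5 + 7·10^4 + 7·10^3 + 7·10^2 + 7·10 + 5 —bump→ 7·11^7 + 7·11^6 + 7·11^5 + 7·11^4 + 7·11^3 + 7·11^2 + 7·11 + 5 = 150051214 —(−1)→ 150051213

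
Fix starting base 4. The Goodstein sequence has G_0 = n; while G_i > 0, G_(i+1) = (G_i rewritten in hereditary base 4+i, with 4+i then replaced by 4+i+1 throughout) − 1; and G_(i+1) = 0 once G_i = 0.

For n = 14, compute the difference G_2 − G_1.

2

step 0: 14 = 3·4 + 2; sub 5 for 4: 3·5 + 2; = 17; G_1 = 17−1 = 16
step 1: 16 = 3·5 + 1; sub 6 for 5: 3·6 + 1; = 19; G_2 = 19−1 = 18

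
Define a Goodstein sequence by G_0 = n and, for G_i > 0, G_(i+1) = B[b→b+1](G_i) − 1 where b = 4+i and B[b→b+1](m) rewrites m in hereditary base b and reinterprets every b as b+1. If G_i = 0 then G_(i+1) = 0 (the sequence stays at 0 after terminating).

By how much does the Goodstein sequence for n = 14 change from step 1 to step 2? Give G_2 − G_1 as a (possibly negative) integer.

14 —HB4→ 3·4 + 2 —bump→ 3·5 + 2 = 17 —(−1)→ 16
16 —HB5→ 3·5 + 1 —bump→ 3·6 + 1 = 19 —(−1)→ 18

2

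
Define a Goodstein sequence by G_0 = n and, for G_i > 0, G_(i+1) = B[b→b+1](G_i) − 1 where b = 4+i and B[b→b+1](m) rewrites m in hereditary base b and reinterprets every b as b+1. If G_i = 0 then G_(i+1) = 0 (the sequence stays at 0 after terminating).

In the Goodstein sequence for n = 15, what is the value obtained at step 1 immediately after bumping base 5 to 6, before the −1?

[0] 15 ≡ 3·4 + 3 (base 4). Lift 5: 18. −1: 17.
[1] 17 ≡ 3·5 + 2 (base 5). Lift 6: 20. −1: 19.

20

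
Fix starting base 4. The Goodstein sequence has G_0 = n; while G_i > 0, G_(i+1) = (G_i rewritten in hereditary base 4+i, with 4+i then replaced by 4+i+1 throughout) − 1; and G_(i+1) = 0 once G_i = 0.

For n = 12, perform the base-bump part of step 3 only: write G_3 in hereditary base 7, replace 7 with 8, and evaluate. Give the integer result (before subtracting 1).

18

step 0: 12 = 3·4; sub 5 for 4: 3·5; = 15; G_1 = 15−1 = 14
step 1: 14 = 2·5 + 4; sub 6 for 5: 2·6 + 4; = 16; G_2 = 16−1 = 15
step 2: 15 = 2·6 + 3; sub 7 for 6: 2·7 + 3; = 17; G_3 = 17−1 = 16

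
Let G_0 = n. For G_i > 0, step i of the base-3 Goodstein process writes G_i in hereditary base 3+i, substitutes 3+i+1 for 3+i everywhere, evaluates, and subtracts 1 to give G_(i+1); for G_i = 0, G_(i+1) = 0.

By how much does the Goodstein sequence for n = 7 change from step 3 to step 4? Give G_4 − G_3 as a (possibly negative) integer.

0

(0) 7|_3 = 2·3 + 1 ↦ 2·4 + 1|_4 = 9 ⇒ 8
(1) 8|_4 = 2·4 ↦ 2·5|_5 = 10 ⇒ 9
(2) 9|_5 = 5 + 4 ↦ 6 + 4|_6 = 10 ⇒ 9
(3) 9|_6 = 6 + 3 ↦ 7 + 3|_7 = 10 ⇒ 9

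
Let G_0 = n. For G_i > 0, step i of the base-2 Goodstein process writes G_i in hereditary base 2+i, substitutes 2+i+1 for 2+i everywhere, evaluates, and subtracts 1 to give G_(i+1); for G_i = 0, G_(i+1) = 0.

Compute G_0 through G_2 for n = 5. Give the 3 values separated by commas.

5, 27, 255

5 —HB2→ 2^2 + 1 —bump→ 3^3 + 1 = 28 —(−1)→ 27
27 —HB3→ 3^3 —bump→ 4^4 = 256 —(−1)→ 255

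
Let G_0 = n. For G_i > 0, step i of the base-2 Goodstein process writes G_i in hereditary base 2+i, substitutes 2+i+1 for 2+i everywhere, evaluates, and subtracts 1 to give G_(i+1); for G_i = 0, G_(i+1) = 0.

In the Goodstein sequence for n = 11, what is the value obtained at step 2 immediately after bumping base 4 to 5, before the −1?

15628

11 —HB2→ 2^(2 + 1) + 2 + 1 —bump→ 3^(3 + 1) + 3 + 1 = 85 —(−1)→ 84
84 —HB3→ 3^(3 + 1) + 3 —bump→ 4^(4 + 1) + 4 = 1028 —(−1)→ 1027
1027 —HB4→ 4^(4 + 1) + 3 —bump→ 5^(5 + 1) + 3 = 15628 —(−1)→ 15627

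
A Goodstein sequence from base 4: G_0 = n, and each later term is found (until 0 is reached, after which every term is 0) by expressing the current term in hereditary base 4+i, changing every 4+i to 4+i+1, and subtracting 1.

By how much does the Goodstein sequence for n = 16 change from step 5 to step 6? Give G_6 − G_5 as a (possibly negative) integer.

[0] 16 ≡ 4^2 (base 4). Lift 5: 25. −1: 24.
[1] 24 ≡ 4·5 + 4 (base 5). Lift 6: 28. −1: 27.
[2] 27 ≡ 4·6 + 3 (base 6). Lift 7: 31. −1: 30.
[3] 30 ≡ 4·7 + 2 (base 7). Lift 8: 34. −1: 33.
[4] 33 ≡ 4·8 + 1 (base 8). Lift 9: 37. −1: 36.
[5] 36 ≡ 4·9 (base 9). Lift 10: 40. −1: 39.

3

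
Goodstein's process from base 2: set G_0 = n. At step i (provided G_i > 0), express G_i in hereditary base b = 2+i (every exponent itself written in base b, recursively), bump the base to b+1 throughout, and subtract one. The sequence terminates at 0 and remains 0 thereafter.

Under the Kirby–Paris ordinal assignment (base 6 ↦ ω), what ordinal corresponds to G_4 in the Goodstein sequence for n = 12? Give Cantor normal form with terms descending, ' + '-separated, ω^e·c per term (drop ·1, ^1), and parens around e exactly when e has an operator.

ω^(ω + 1) + ω^2·2 + ω + 5

i=0: 12 = 2^(2 + 1) + 2^2 (b=2); 2→3: 3^(3 + 1) + 3^3 = 108; 108−1 = 107
i=1: 107 = 3^(3 + 1) + 2·3^2 + 2·3 + 2 (b=3); 3→4: 4^(4 + 1) + 2·4^2 + 2·4 + 2 = 1066; 1066−1 = 1065
i=2: 1065 = 4^(4 + 1) + 2·4^2 + 2·4 + 1 (b=4); 4→5: 5^(5 + 1) + 2·5^2 + 2·5 + 1 = 15686; 15686−1 = 15685
i=3: 15685 = 5^(5 + 1) + 2·5^2 + 2·5 (b=5); 5→6: 6^(6 + 1) + 2·6^2 + 2·6 = 280020; 280020−1 = 280019
i=4: 280019 = 6^(6 + 1) + 2·6^2 + 6 + 5 (b=6); 6→7: 7^(7 + 1) + 2·7^2 + 7 + 5 = 5764911; 5764911−1 = 5764910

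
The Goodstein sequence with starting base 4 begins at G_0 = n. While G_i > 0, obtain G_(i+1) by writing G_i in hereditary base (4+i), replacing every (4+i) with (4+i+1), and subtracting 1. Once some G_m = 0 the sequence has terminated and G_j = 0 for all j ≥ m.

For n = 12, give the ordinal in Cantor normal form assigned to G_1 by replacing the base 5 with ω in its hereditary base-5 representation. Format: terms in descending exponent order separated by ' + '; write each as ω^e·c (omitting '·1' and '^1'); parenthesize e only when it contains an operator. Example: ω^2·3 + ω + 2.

ω·2 + 4

step 0: 12 = 3·4; sub 5 for 4: 3·5; = 15; G_1 = 15−1 = 14
step 1: 14 = 2·5 + 4; sub 6 for 5: 2·6 + 4; = 16; G_2 = 16−1 = 15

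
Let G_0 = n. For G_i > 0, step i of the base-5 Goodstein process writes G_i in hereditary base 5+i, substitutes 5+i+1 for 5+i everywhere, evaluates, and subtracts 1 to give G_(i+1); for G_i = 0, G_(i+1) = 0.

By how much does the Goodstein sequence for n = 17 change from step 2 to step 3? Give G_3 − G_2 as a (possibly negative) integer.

2

step 0: 17 = 3·5 + 2; sub 6 for 5: 3·6 + 2; = 20; G_1 = 20−1 = 19
step 1: 19 = 3·6 + 1; sub 7 for 6: 3·7 + 1; = 22; G_2 = 22−1 = 21
step 2: 21 = 3·7; sub 8 for 7: 3·8; = 24; G_3 = 24−1 = 23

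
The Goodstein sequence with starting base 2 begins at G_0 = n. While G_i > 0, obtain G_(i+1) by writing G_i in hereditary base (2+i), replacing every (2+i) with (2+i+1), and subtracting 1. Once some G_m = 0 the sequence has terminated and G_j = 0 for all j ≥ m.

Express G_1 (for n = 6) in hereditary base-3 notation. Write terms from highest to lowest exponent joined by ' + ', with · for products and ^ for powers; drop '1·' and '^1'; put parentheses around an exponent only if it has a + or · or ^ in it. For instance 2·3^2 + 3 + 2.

base 2: 6 = 2^2 + 2; at 3: 3^3 + 3 = 30; next = 29
base 3: 29 = 3^3 + 2; at 4: 4^4 + 2 = 258; next = 257

3^3 + 2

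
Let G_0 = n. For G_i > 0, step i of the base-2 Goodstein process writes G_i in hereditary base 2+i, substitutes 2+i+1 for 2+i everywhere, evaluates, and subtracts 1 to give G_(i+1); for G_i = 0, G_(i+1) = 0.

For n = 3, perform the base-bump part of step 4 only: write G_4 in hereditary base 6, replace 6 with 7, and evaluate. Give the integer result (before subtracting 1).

1

i=0: 3 = 2 + 1 (b=2); 2→3: 3 + 1 = 4; 4−1 = 3
i=1: 3 = 3 (b=3); 3→4: 4 = 4; 4−1 = 3
i=2: 3 = 3 (b=4); 4→5: 3 = 3; 3−1 = 2
i=3: 2 = 2 (b=5); 5→6: 2 = 2; 2−1 = 1
i=4: 1 = 1 (b=6); 6→7: 1 = 1; 1−1 = 0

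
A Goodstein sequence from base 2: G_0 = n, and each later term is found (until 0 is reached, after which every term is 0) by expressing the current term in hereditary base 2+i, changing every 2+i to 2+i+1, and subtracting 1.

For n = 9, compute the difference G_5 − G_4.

2331083

step 0: 9 = 2^(2 + 1) + 1; sub 3 for 2: 3^(3 + 1) + 1; = 82; G_1 = 82−1 = 81
step 1: 81 = 3^(3 + 1); sub 4 for 3: 4^(4 + 1); = 1024; G_2 = 1024−1 = 1023
step 2: 1023 = 3·4^4 + 3·4^3 + 3·4^2 + 3·4 + 3; sub 5 for 4: 3·5^5 + 3·5^3 + 3·5^2 + 3·5 + 3; = 9843; G_3 = 9843−1 = 9842
step 3: 9842 = 3·5^5 + 3·5^3 + 3·5^2 + 3·5 + 2; sub 6 for 5: 3·6^6 + 3·6^3 + 3·6^2 + 3·6 + 2; = 140744; G_4 = 140744−1 = 140743
step 4: 140743 = 3·6^6 + 3·6^3 + 3·6^2 + 3·6 + 1; sub 7 for 6: 3·7^7 + 3·7^3 + 3·7^2 + 3·7 + 1; = 2471827; G_5 = 2471827−1 = 2471826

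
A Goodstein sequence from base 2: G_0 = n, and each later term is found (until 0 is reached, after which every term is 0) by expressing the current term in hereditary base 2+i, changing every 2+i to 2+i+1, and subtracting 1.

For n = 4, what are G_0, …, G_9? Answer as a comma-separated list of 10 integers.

4, 26, 41, 60, 83, 109, 139, 173, 211, 253

base 2: 4 = 2^2; at 3: 3^3 = 27; next = 26
base 3: 26 = 2·3^2 + 2·3 + 2; at 4: 2·4^2 + 2·4 + 2 = 42; next = 41
base 4: 41 = 2·4^2 + 2·4 + 1; at 5: 2·5^2 + 2·5 + 1 = 61; next = 60
base 5: 60 = 2·5^2 + 2·5; at 6: 2·6^2 + 2·6 = 84; next = 83
base 6: 83 = 2·6^2 + 6 + 5; at 7: 2·7^2 + 7 + 5 = 110; next = 109
base 7: 109 = 2·7^2 + 7 + 4; at 8: 2·8^2 + 8 + 4 = 140; next = 139
base 8: 139 = 2·8^2 + 8 + 3; at 9: 2·9^2 + 9 + 3 = 174; next = 173
base 9: 173 = 2·9^2 + 9 + 2; at 10: 2·10^2 + 10 + 2 = 212; next = 211
base 10: 211 = 2·10^2 + 10 + 1; at 11: 2·11^2 + 11 + 1 = 254; next = 253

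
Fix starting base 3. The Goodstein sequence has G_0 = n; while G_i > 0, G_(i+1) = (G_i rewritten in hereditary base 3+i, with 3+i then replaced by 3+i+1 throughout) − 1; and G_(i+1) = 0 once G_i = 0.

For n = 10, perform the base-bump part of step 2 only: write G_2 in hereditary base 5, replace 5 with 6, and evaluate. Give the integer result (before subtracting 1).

10 —HB3→ 3^2 + 1 —bump→ 4^2 + 1 = 17 —(−1)→ 16
16 —HB4→ 4^2 —bump→ 5^2 = 25 —(−1)→ 24
24 —HB5→ 4·5 + 4 —bump→ 4·6 + 4 = 28 —(−1)→ 27

28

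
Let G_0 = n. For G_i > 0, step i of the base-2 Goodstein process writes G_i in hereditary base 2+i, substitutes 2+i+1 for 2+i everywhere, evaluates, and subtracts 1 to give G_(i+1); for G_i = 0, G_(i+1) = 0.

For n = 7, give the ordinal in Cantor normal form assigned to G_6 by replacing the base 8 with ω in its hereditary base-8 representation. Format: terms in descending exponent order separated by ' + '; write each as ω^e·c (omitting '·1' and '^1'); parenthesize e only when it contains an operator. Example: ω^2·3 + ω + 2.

i=0: 7 = 2^2 + 2 + 1 (b=2); 2→3: 3^3 + 3 + 1 = 31; 31−1 = 30
i=1: 30 = 3^3 + 3 (b=3); 3→4: 4^4 + 4 = 260; 260−1 = 259
i=2: 259 = 4^4 + 3 (b=4); 4→5: 5^5 + 3 = 3128; 3128−1 = 3127
i=3: 3127 = 5^5 + 2 (b=5); 5→6: 6^6 + 2 = 46658; 46658−1 = 46657
i=4: 46657 = 6^6 + 1 (b=6); 6→7: 7^7 + 1 = 823544; 823544−1 = 823543
i=5: 823543 = 7^7 (b=7); 7→8: 8^8 = 16777216; 16777216−1 = 16777215

ω^7·7 + ω^6·7 + ω^5·7 + ω^4·7 + ω^3·7 + ω^2·7 + ω·7 + 7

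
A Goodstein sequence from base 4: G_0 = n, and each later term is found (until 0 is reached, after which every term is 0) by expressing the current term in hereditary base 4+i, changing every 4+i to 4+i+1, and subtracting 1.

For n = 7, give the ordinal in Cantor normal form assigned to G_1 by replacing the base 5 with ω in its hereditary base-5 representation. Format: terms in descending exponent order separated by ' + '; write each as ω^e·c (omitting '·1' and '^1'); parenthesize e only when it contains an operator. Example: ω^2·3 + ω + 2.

ω + 2

step 0: 7 = 4 + 3; sub 5 for 4: 5 + 3; = 8; G_1 = 8−1 = 7
step 1: 7 = 5 + 2; sub 6 for 5: 6 + 2; = 8; G_2 = 8−1 = 7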